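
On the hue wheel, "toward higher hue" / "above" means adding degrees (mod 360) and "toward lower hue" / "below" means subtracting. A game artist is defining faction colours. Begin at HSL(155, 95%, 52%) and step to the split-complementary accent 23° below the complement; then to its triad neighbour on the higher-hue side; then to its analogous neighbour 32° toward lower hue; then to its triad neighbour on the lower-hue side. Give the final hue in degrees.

+157° (split-comp 23° ↓): 155 + 157 = 312°
+120° (triadic ↑): 312 + 120 = 432 → 432 − 360 = 72°
−32° (analog 32° ↓): 72 − 32 = 40°
−120° (triadic ↓): 40 − 120 = -80 → -80 + 360 = 280°

280°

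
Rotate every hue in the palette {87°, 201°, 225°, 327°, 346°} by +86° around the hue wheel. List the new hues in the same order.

87 + 86 = 173°
201 + 86 = 287°
225 + 86 = 311°
327 + 86 = 413 → 413 − 360 = 53°
346 + 86 = 432 → 432 − 360 = 72°

173°, 287°, 311°, 53°, 72°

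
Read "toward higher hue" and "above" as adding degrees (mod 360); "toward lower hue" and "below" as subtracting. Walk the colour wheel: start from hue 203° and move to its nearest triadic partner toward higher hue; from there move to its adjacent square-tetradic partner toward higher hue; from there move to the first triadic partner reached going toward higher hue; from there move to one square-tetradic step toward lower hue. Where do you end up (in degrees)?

83°

triadic ↑ +120°: 203 + 120 = 323°
square ↑ +90°: 323 + 90 = 413 → 413 − 360 = 53°
triadic ↑ +120°: 53 + 120 = 173°
square ↓ −90°: 173 − 90 = 83°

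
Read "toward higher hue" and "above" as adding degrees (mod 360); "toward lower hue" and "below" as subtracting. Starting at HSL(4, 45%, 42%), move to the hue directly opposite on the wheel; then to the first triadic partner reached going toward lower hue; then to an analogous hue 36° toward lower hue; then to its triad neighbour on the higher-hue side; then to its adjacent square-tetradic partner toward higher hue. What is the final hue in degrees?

238°

4 + 180 = 184°   (complement)
184 − 120 = 64°   (triadic ↓)
64 − 36 = 28°   (analog 36° ↓)
28 + 120 = 148°   (triadic ↑)
148 + 90 = 238°   (square ↑)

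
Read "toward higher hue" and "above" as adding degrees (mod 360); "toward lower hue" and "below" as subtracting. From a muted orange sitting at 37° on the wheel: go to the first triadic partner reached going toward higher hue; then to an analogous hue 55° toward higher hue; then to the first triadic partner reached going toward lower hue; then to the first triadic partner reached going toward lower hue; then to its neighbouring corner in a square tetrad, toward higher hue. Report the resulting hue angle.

62°

37 + 120 = 157°   (triadic ↑)
157 + 55 = 212°   (analog 55° ↑)
212 − 120 = 92°   (triadic ↓)
92 − 120 = -28 → -28 + 360 = 332°   (triadic ↓)
332 + 90 = 422 → 422 − 360 = 62°   (square ↑)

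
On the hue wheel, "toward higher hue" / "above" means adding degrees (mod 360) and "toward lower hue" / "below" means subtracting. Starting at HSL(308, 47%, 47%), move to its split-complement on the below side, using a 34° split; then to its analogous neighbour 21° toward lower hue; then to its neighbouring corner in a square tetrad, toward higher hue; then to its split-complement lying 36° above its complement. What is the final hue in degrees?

308 + 146 = 454 → 454 − 360 = 94°   (split-comp 34° ↓)
94 − 21 = 73°   (analog 21° ↓)
73 + 90 = 163°   (square ↑)
163 + 216 = 379 → 379 − 360 = 19°   (split-comp 36° ↑)

19°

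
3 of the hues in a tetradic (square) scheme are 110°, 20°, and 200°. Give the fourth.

A square tetradic scheme places four hues every 90°.
The full set through 20° is {20°, 110°, 200°, 290°}.
Given {20°, 110°, 200°}, the missing hue is 290°.

290°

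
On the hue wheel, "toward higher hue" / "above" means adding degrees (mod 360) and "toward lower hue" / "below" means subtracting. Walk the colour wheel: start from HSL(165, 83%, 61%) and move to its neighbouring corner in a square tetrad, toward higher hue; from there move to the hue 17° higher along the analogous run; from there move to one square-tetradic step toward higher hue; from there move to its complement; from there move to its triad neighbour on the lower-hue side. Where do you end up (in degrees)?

62°

+90° (square ↑): 165 + 90 = 255°
+17° (analog 17° ↑): 255 + 17 = 272°
+90° (square ↑): 272 + 90 = 362 → 362 − 360 = 2°
+180° (complement): 2 + 180 = 182°
−120° (triadic ↓): 182 − 120 = 62°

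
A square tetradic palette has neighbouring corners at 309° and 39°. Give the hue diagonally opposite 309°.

A square tetradic scheme places four hues 90° apart; opposite corners are 180° apart.
309 + 180 = 489 → 489 − 360 = 129°

129°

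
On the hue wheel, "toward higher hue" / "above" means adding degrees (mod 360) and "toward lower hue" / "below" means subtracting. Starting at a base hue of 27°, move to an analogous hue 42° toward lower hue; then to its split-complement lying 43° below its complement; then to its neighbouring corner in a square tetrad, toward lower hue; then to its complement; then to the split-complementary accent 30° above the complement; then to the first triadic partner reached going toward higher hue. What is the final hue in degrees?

182°

27 − 42 = -15 → -15 + 360 = 345°   (analog 42° ↓)
345 + 137 = 482 → 482 − 360 = 122°   (split-comp 43° ↓)
122 − 90 = 32°   (square ↓)
32 + 180 = 212°   (complement)
212 + 210 = 422 → 422 − 360 = 62°   (split-comp 30° ↑)
62 + 120 = 182°   (triadic ↑)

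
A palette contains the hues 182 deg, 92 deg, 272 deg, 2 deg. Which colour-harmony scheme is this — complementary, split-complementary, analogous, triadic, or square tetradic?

square tetradic

Sort the hues: 2°, 92°, 182°, 272°.
Successive gaps around the wheel: 90°, 90°, 90°, 90°.
Four hues every 90° form a square tetradic scheme.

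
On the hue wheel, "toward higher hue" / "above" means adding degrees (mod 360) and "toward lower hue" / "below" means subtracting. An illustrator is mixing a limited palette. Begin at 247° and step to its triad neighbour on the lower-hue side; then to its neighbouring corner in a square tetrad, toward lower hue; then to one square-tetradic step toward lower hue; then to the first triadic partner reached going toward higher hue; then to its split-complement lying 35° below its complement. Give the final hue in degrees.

212°

triadic ↓ −120°: 247 − 120 = 127°
square ↓ −90°: 127 − 90 = 37°
square ↓ −90°: 37 − 90 = -53 → -53 + 360 = 307°
triadic ↑ +120°: 307 + 120 = 427 → 427 − 360 = 67°
split-comp 35° ↓ +145°: 67 + 145 = 212°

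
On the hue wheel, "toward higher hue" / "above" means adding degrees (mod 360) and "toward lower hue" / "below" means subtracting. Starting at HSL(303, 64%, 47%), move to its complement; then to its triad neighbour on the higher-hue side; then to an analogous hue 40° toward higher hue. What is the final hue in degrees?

283°

+180° (complement): 303 + 180 = 483 → 483 − 360 = 123°
+120° (triadic ↑): 123 + 120 = 243°
+40° (analog 40° ↑): 243 + 40 = 283°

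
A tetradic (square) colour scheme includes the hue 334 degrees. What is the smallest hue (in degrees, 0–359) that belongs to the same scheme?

64°

A square tetradic scheme places four hues every 90°.
The full set through 334° is {64°, 154°, 244°, 334°}.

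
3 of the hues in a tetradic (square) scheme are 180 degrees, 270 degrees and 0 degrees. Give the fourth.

A square tetradic scheme places four hues every 90°.
The full set through 0° is {0°, 90°, 180°, 270°}.
Given {0°, 180°, 270°}, the missing hue is 90°.

90°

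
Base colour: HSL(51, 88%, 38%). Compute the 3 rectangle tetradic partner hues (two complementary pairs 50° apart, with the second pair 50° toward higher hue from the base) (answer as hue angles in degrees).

101°, 231°, and 281°

51 + 50 = 101°
51 + 180 = 231°
51 + 230 = 281°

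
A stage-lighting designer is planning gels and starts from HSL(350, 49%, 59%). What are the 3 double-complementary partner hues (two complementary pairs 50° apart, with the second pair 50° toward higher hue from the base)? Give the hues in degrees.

A rectangular tetradic uses two complementary pairs 50° apart: offsets 0°, 50°, 180°, 230°.
350 + 50 = 400 → 400 − 360 = 40°
350 + 180 = 530 → 530 − 360 = 170°
350 + 230 = 580 → 580 − 360 = 220°

40°, 170° and 220°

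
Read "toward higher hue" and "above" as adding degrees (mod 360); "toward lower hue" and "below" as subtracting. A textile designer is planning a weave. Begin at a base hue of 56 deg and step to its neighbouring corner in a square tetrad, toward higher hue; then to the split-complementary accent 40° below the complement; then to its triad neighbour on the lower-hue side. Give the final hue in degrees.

+90° (square ↑): 56 + 90 = 146°
+140° (split-comp 40° ↓): 146 + 140 = 286°
−120° (triadic ↓): 286 − 120 = 166°

166°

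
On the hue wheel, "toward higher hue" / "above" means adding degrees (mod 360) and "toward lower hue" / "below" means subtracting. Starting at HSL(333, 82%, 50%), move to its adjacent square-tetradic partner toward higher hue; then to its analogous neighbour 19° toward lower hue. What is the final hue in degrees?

44°

square ↑ +90°: 333 + 90 = 423 → 423 − 360 = 63°
analog 19° ↓ −19°: 63 − 19 = 44°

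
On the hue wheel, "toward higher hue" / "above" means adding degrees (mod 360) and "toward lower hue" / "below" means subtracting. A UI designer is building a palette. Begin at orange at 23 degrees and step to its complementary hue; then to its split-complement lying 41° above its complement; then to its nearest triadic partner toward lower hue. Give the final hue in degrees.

304°

complement +180°: 23 + 180 = 203°
split-comp 41° ↑ +221°: 203 + 221 = 424 → 424 − 360 = 64°
triadic ↓ −120°: 64 − 120 = -56 → -56 + 360 = 304°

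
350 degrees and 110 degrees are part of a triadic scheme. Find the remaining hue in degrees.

A triad places three hues 120° apart.
The full set through 110° is {110°, 230°, 350°}.
Given {110°, 350°}, the missing hue is 230°.

230°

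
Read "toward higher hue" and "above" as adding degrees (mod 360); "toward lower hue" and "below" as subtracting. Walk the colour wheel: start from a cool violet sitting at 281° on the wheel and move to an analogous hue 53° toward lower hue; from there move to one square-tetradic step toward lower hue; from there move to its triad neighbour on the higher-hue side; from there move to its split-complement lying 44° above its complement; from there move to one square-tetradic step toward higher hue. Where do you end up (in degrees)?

212°

281 − 53 = 228°   (analog 53° ↓)
228 − 90 = 138°   (square ↓)
138 + 120 = 258°   (triadic ↑)
258 + 224 = 482 → 482 − 360 = 122°   (split-comp 44° ↑)
122 + 90 = 212°   (square ↑)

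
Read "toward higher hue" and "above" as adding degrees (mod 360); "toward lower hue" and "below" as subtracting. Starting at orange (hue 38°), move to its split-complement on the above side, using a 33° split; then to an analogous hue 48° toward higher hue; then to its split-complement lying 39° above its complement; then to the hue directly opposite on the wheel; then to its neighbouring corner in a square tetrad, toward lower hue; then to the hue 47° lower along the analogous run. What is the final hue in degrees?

201°

38 + 213 = 251°   (split-comp 33° ↑)
251 + 48 = 299°   (analog 48° ↑)
299 + 219 = 518 → 518 − 360 = 158°   (split-comp 39° ↑)
158 + 180 = 338°   (complement)
338 − 90 = 248°   (square ↓)
248 − 47 = 201°   (analog 47° ↓)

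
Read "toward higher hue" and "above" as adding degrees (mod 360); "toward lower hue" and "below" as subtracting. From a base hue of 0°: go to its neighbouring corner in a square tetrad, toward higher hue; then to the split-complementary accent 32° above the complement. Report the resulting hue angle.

302°

+90° (square ↑): 0 + 90 = 90°
+212° (split-comp 32° ↑): 90 + 212 = 302°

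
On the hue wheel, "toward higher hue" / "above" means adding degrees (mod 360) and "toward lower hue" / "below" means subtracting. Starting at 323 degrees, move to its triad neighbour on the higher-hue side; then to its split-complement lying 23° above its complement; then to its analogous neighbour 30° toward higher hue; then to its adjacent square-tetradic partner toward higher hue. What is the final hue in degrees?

46°

323 + 120 = 443 → 443 − 360 = 83°   (triadic ↑)
83 + 203 = 286°   (split-comp 23° ↑)
286 + 30 = 316°   (analog 30° ↑)
316 + 90 = 406 → 406 − 360 = 46°   (square ↑)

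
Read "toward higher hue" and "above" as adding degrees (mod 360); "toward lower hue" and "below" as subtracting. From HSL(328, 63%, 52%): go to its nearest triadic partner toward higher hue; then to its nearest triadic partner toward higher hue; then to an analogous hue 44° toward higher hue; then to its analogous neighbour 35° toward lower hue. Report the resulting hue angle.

217°

+120° (triadic ↑): 328 + 120 = 448 → 448 − 360 = 88°
+120° (triadic ↑): 88 + 120 = 208°
+44° (analog 44° ↑): 208 + 44 = 252°
−35° (analog 35° ↓): 252 − 35 = 217°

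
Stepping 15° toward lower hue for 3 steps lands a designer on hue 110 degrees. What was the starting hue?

155°

3 steps of 15° (toward lower hue) give a net shift of −45°.
Start = end − shift: 110 + 45 = 155°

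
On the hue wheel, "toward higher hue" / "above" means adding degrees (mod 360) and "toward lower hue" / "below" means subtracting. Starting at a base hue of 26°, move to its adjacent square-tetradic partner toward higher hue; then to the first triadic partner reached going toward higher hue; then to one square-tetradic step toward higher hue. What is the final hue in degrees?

+90° (square ↑): 26 + 90 = 116°
+120° (triadic ↑): 116 + 120 = 236°
+90° (square ↑): 236 + 90 = 326°

326°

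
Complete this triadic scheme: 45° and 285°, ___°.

165°

A triad places three hues 120° apart.
The full set through 45° is {45°, 165°, 285°}.
Given {45°, 285°}, the missing hue is 165°.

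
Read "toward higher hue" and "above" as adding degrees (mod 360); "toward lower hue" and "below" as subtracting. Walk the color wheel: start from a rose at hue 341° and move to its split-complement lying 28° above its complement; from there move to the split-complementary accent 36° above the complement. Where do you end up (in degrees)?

45°

+208° (split-comp 28° ↑): 341 + 208 = 549 → 549 − 360 = 189°
+216° (split-comp 36° ↑): 189 + 216 = 405 → 405 − 360 = 45°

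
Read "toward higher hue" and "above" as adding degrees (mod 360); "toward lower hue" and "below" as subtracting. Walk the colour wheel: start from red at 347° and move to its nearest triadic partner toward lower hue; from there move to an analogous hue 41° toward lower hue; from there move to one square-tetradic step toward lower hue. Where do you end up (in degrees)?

−120° (triadic ↓): 347 − 120 = 227°
−41° (analog 41° ↓): 227 − 41 = 186°
−90° (square ↓): 186 − 90 = 96°

96°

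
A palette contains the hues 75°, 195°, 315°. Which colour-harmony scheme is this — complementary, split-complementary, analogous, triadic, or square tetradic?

Sort the hues: 75°, 195°, 315°.
Successive gaps around the wheel: 120°, 120°, 120°.
Three hues equally spaced 120° apart form a triad.

triadic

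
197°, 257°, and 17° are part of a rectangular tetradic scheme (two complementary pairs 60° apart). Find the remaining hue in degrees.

77°

A rectangular tetradic uses two complementary pairs 60° apart: offsets 0°, 60°, 180°, 240°.
Among {17°, 197°, 257°}, 17° and 197° are a 180° pair.
The remaining hue 257° needs its own complement: 257 + 180 = 437 → 437 − 360 = 77°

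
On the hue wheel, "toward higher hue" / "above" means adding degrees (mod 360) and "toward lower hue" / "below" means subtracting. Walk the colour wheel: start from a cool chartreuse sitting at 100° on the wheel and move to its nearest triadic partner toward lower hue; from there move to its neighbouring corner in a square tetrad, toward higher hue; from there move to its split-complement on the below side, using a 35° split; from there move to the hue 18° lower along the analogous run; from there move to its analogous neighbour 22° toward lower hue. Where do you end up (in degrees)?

100 − 120 = -20 → -20 + 360 = 340°   (triadic ↓)
340 + 90 = 430 → 430 − 360 = 70°   (square ↑)
70 + 145 = 215°   (split-comp 35° ↓)
215 − 18 = 197°   (analog 18° ↓)
197 − 22 = 175°   (analog 22° ↓)

175°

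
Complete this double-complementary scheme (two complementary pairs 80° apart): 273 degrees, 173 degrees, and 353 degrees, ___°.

93°

A rectangular tetradic uses two complementary pairs 80° apart: offsets 0°, 80°, 180°, 260°.
Among {173°, 273°, 353°}, 353° and 173° are a 180° pair.
The remaining hue 273° needs its own complement: 273 + 180 = 453 → 453 − 360 = 93°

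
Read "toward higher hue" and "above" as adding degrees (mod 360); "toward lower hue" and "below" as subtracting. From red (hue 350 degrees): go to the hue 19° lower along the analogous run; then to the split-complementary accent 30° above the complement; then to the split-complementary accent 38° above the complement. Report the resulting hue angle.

39°

350 − 19 = 331°   (analog 19° ↓)
331 + 210 = 541 → 541 − 360 = 181°   (split-comp 30° ↑)
181 + 218 = 399 → 399 − 360 = 39°   (split-comp 38° ↑)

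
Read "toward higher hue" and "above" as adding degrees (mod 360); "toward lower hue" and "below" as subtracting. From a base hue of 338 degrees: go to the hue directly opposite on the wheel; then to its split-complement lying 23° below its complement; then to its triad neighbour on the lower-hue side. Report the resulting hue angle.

+180° (complement): 338 + 180 = 518 → 518 − 360 = 158°
+157° (split-comp 23° ↓): 158 + 157 = 315°
−120° (triadic ↓): 315 − 120 = 195°

195°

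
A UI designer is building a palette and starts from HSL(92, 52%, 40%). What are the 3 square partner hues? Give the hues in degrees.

182°, 272°, 2°

A square tetradic scheme places four hues every 90°.
92 + 90 = 182°
92 + 180 = 272°
92 + 270 = 362 → 362 − 360 = 2°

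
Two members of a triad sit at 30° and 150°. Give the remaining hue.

270°

A triad spaces three hues 120° apart.
The full set is {30°, 150°, 270°}.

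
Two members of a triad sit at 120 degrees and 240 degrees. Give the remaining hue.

A triad spaces three hues 120° apart.
The full set is {0°, 120°, 240°}.

0°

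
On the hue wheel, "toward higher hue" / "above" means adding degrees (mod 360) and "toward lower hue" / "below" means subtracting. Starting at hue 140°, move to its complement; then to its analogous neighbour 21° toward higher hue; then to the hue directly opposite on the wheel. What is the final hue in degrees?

161°

+180° (complement): 140 + 180 = 320°
+21° (analog 21° ↑): 320 + 21 = 341°
+180° (complement): 341 + 180 = 521 → 521 − 360 = 161°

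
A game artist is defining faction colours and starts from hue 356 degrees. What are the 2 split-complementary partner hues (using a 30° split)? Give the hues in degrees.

Split-complementary hues sit 30° either side of the complement.
Complement of 356 degrees: 356 + 180 = 536 → 536 − 360 = 176°
176 − 30 = 146°
176 + 30 = 206°

146° and 206°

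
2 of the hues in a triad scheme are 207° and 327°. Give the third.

87°

A triad places three hues 120° apart.
The full set through 207° is {87°, 207°, 327°}.
Given {207°, 327°}, the missing hue is 87°.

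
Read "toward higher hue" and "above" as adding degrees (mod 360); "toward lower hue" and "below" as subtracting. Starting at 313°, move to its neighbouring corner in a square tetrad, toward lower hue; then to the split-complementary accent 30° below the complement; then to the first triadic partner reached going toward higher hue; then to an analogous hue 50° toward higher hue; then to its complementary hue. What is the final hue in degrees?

square ↓ −90°: 313 − 90 = 223°
split-comp 30° ↓ +150°: 223 + 150 = 373 → 373 − 360 = 13°
triadic ↑ +120°: 13 + 120 = 133°
analog 50° ↑ +50°: 133 + 50 = 183°
complement +180°: 183 + 180 = 363 → 363 − 360 = 3°

3°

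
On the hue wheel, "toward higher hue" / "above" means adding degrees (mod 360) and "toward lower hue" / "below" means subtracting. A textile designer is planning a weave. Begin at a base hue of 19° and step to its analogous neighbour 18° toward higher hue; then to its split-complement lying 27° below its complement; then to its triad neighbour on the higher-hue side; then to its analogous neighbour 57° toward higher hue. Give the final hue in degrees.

7°

analog 18° ↑ +18°: 19 + 18 = 37°
split-comp 27° ↓ +153°: 37 + 153 = 190°
triadic ↑ +120°: 190 + 120 = 310°
analog 57° ↑ +57°: 310 + 57 = 367 → 367 − 360 = 7°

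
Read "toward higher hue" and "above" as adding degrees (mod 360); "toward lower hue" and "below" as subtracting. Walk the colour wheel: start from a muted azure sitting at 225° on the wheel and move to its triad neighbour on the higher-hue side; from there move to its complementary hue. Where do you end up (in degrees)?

225 + 120 = 345°   (triadic ↑)
345 + 180 = 525 → 525 − 360 = 165°   (complement)

165°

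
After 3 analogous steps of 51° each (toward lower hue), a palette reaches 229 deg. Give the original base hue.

22°

3 steps of 51° (toward lower hue) give a net shift of −153°.
Start = end − shift: 229 + 153 = 382 → 382 − 360 = 22°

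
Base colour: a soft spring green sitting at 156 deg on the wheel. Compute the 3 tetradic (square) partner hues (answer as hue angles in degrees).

A square tetradic scheme places four hues every 90°.
156 + 90 = 246°
156 + 180 = 336°
156 + 270 = 426 → 426 − 360 = 66°

246°, 336°, and 66°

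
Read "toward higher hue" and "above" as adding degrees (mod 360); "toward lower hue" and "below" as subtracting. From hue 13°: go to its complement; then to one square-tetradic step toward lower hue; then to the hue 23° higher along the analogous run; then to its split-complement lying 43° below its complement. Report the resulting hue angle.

263°

13 + 180 = 193°   (complement)
193 − 90 = 103°   (square ↓)
103 + 23 = 126°   (analog 23° ↑)
126 + 137 = 263°   (split-comp 43° ↓)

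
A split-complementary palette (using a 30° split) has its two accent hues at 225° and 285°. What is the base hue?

75°

The accents sit 30° either side of the complement, so the complement is their short-arc midpoint on the wheel.
Short-arc midpoint of 225° and 285°: 255°.
Base is 180° from the complement: 255 − 180 = 75°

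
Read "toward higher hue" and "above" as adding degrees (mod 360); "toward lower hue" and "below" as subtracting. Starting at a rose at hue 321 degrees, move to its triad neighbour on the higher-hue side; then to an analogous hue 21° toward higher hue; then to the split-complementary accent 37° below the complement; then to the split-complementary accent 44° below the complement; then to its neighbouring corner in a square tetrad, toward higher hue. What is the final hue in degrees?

321 + 120 = 441 → 441 − 360 = 81°   (triadic ↑)
81 + 21 = 102°   (analog 21° ↑)
102 + 143 = 245°   (split-comp 37° ↓)
245 + 136 = 381 → 381 − 360 = 21°   (split-comp 44° ↓)
21 + 90 = 111°   (square ↑)

111°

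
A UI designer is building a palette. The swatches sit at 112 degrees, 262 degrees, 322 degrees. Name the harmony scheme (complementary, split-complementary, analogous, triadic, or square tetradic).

Sort the hues: 112°, 262°, 322°.
Successive gaps around the wheel: 150°, 60°, 150°.
Two 150° gaps and one 60° gap — a base hue opposite a pair of accents 30° either side of its complement — is the split-complementary pattern.

split-complementary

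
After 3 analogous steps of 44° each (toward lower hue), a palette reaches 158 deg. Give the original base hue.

3 steps of 44° (toward lower hue) give a net shift of −132°.
Start = end − shift: 158 + 132 = 290°

290°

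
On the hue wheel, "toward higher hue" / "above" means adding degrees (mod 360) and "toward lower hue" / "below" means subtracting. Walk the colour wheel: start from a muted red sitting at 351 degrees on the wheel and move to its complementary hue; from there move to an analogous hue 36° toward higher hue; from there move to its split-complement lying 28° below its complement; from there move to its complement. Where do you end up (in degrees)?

179°

351 + 180 = 531 → 531 − 360 = 171°   (complement)
171 + 36 = 207°   (analog 36° ↑)
207 + 152 = 359°   (split-comp 28° ↓)
359 + 180 = 539 → 539 − 360 = 179°   (complement)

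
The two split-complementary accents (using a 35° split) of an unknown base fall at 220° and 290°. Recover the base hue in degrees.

75°

The accents sit 35° either side of the complement, so the complement is their short-arc midpoint on the wheel.
Short-arc midpoint of 220° and 290°: 255°.
Base is 180° from the complement: 255 − 180 = 75°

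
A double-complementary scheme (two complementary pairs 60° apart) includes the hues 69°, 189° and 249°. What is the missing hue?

A rectangular tetradic uses two complementary pairs 60° apart: offsets 0°, 60°, 180°, 240°.
Among {69°, 189°, 249°}, 69° and 249° are a 180° pair.
The remaining hue 189° needs its own complement: 189 + 180 = 369 → 369 − 360 = 9°

9°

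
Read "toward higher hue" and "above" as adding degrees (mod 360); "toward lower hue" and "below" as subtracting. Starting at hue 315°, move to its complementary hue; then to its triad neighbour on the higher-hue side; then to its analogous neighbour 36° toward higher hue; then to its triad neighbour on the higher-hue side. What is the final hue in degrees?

+180° (complement): 315 + 180 = 495 → 495 − 360 = 135°
+120° (triadic ↑): 135 + 120 = 255°
+36° (analog 36° ↑): 255 + 36 = 291°
+120° (triadic ↑): 291 + 120 = 411 → 411 − 360 = 51°

51°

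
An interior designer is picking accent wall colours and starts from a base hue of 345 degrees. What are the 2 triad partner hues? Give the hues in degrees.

105° and 225°

345 + 120 = 465 → 465 − 360 = 105°
345 + 240 = 585 → 585 − 360 = 225°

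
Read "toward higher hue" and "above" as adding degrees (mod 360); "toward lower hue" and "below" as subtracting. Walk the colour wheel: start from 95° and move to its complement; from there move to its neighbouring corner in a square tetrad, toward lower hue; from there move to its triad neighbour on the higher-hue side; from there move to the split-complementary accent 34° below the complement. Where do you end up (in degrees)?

+180° (complement): 95 + 180 = 275°
−90° (square ↓): 275 − 90 = 185°
+120° (triadic ↑): 185 + 120 = 305°
+146° (split-comp 34° ↓): 305 + 146 = 451 → 451 − 360 = 91°

91°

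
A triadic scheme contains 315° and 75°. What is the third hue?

A triad spaces three hues 120° apart.
The full set is {75°, 195°, 315°}.

195°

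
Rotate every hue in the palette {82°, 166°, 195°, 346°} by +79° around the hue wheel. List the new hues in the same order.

82 + 79 = 161°
166 + 79 = 245°
195 + 79 = 274°
346 + 79 = 425 → 425 − 360 = 65°

161°, 245°, 274°, 65°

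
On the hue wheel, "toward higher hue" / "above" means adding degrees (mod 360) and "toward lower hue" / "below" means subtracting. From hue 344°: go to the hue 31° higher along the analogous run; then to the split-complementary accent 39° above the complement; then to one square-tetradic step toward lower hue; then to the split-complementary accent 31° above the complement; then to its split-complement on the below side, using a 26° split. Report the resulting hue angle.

149°

344 + 31 = 375 → 375 − 360 = 15°   (analog 31° ↑)
15 + 219 = 234°   (split-comp 39° ↑)
234 − 90 = 144°   (square ↓)
144 + 211 = 355°   (split-comp 31° ↑)
355 + 154 = 509 → 509 − 360 = 149°   (split-comp 26° ↓)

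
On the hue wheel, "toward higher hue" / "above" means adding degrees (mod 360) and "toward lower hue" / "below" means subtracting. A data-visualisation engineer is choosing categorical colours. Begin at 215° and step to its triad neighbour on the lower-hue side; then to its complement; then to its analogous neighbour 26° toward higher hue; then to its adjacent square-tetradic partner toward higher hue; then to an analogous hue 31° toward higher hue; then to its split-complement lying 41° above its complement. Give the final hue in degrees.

283°

−120° (triadic ↓): 215 − 120 = 95°
+180° (complement): 95 + 180 = 275°
+26° (analog 26° ↑): 275 + 26 = 301°
+90° (square ↑): 301 + 90 = 391 → 391 − 360 = 31°
+31° (analog 31° ↑): 31 + 31 = 62°
+221° (split-comp 41° ↑): 62 + 221 = 283°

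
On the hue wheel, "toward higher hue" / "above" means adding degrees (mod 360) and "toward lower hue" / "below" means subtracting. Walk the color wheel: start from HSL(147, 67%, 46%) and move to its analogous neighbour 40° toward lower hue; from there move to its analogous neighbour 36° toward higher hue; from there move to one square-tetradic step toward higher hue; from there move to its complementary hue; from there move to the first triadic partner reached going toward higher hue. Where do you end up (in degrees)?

−40° (analog 40° ↓): 147 − 40 = 107°
+36° (analog 36° ↑): 107 + 36 = 143°
+90° (square ↑): 143 + 90 = 233°
+180° (complement): 233 + 180 = 413 → 413 − 360 = 53°
+120° (triadic ↑): 53 + 120 = 173°

173°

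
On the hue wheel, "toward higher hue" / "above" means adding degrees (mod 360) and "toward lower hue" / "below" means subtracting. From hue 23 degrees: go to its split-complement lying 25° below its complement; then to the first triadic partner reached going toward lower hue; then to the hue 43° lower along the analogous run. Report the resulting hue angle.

15°

23 + 155 = 178°   (split-comp 25° ↓)
178 − 120 = 58°   (triadic ↓)
58 − 43 = 15°   (analog 43° ↓)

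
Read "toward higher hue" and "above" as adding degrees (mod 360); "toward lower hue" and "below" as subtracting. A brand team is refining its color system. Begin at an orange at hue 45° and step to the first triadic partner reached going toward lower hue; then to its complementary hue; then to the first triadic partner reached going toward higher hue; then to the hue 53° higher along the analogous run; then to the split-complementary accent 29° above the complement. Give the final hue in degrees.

127°

triadic ↓ −120°: 45 − 120 = -75 → -75 + 360 = 285°
complement +180°: 285 + 180 = 465 → 465 − 360 = 105°
triadic ↑ +120°: 105 + 120 = 225°
analog 53° ↑ +53°: 225 + 53 = 278°
split-comp 29° ↑ +209°: 278 + 209 = 487 → 487 − 360 = 127°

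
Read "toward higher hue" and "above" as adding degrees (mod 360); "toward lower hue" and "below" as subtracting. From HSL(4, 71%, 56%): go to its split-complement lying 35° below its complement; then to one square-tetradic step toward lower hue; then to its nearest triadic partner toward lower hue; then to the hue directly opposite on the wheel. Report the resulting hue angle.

split-comp 35° ↓ +145°: 4 + 145 = 149°
square ↓ −90°: 149 − 90 = 59°
triadic ↓ −120°: 59 − 120 = -61 → -61 + 360 = 299°
complement +180°: 299 + 180 = 479 → 479 − 360 = 119°

119°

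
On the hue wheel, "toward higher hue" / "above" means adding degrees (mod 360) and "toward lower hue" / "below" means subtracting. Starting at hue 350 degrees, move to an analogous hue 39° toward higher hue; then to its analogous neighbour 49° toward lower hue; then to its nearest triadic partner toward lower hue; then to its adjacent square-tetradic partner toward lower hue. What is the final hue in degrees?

130°

+39° (analog 39° ↑): 350 + 39 = 389 → 389 − 360 = 29°
−49° (analog 49° ↓): 29 − 49 = -20 → -20 + 360 = 340°
−120° (triadic ↓): 340 − 120 = 220°
−90° (square ↓): 220 − 90 = 130°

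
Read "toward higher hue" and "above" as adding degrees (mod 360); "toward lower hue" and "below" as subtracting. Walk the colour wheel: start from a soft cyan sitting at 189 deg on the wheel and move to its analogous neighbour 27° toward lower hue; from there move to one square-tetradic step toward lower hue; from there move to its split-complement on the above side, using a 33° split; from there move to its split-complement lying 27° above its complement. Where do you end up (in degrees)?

analog 27° ↓ −27°: 189 − 27 = 162°
square ↓ −90°: 162 − 90 = 72°
split-comp 33° ↑ +213°: 72 + 213 = 285°
split-comp 27° ↑ +207°: 285 + 207 = 492 → 492 − 360 = 132°

132°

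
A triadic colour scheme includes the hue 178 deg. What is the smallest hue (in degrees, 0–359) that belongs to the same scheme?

58°

A triad places three hues 120° apart.
The full set through 178° is {58°, 178°, 298°}.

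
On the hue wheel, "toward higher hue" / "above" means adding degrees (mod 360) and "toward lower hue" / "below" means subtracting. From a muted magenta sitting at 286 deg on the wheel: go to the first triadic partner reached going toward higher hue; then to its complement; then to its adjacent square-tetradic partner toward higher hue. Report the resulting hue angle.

286 + 120 = 406 → 406 − 360 = 46°   (triadic ↑)
46 + 180 = 226°   (complement)
226 + 90 = 316°   (square ↑)

316°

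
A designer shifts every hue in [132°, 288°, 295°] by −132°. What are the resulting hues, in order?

0°, 156°, 163°

132 − 132 = 0°
288 − 132 = 156°
295 − 132 = 163°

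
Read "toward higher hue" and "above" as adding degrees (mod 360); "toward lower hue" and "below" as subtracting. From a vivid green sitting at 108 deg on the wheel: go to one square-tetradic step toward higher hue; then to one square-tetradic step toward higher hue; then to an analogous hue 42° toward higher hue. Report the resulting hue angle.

330°

+90° (square ↑): 108 + 90 = 198°
+90° (square ↑): 198 + 90 = 288°
+42° (analog 42° ↑): 288 + 42 = 330°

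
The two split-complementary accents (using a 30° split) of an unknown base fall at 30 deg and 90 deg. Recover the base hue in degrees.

240°

The accents sit 30° either side of the complement, so the complement is their short-arc midpoint on the wheel.
Short-arc midpoint of 30° and 90°: 60°.
Base is 180° from the complement: 60 − 180 = -120 → -120 + 360 = 240°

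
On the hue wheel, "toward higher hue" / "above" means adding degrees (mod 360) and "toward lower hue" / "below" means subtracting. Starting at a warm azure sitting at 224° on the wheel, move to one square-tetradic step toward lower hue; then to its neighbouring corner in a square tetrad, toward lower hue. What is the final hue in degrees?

44°

224 − 90 = 134°   (square ↓)
134 − 90 = 44°   (square ↓)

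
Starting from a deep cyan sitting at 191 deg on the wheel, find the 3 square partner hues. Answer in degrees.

281°, 11° and 101°

A square tetradic scheme places four hues every 90°.
191 + 90 = 281°
191 + 180 = 371 → 371 − 360 = 11°
191 + 270 = 461 → 461 − 360 = 101°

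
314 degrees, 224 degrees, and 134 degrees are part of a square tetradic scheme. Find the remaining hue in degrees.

44°

A square tetradic scheme places four hues every 90°.
The full set through 134° is {44°, 134°, 224°, 314°}.
Given {134°, 224°, 314°}, the missing hue is 44°.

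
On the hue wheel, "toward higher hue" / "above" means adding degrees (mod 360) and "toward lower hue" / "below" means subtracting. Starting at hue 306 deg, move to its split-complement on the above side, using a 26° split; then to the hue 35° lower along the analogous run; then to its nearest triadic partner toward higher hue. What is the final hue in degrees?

306 + 206 = 512 → 512 − 360 = 152°   (split-comp 26° ↑)
152 − 35 = 117°   (analog 35° ↓)
117 + 120 = 237°   (triadic ↑)

237°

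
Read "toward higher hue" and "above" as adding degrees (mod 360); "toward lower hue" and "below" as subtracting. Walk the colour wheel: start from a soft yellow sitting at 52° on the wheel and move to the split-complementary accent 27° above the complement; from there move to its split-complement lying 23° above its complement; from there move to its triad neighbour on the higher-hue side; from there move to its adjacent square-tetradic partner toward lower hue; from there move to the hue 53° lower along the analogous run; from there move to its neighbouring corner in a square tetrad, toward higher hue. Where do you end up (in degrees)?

split-comp 27° ↑ +207°: 52 + 207 = 259°
split-comp 23° ↑ +203°: 259 + 203 = 462 → 462 − 360 = 102°
triadic ↑ +120°: 102 + 120 = 222°
square ↓ −90°: 222 − 90 = 132°
analog 53° ↓ −53°: 132 − 53 = 79°
square ↑ +90°: 79 + 90 = 169°

169°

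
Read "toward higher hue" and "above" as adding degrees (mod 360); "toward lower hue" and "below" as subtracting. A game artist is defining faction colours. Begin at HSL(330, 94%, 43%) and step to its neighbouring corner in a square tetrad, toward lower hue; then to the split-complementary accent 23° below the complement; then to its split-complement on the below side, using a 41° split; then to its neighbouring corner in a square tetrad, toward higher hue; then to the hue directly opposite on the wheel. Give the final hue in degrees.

86°

square ↓ −90°: 330 − 90 = 240°
split-comp 23° ↓ +157°: 240 + 157 = 397 → 397 − 360 = 37°
split-comp 41° ↓ +139°: 37 + 139 = 176°
square ↑ +90°: 176 + 90 = 266°
complement +180°: 266 + 180 = 446 → 446 − 360 = 86°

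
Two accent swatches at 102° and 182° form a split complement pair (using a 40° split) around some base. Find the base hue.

322°

The accents sit 40° either side of the complement, so the complement is their short-arc midpoint on the wheel.
Short-arc midpoint of 102° and 182°: 142°.
Base is 180° from the complement: 142 − 180 = -38 → -38 + 360 = 322°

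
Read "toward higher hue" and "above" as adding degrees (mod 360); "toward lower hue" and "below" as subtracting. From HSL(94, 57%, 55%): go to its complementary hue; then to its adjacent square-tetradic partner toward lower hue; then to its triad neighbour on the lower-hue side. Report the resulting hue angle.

64°

+180° (complement): 94 + 180 = 274°
−90° (square ↓): 274 − 90 = 184°
−120° (triadic ↓): 184 − 120 = 64°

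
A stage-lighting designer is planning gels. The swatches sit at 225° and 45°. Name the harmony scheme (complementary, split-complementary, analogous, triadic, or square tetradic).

Sort the hues: 45°, 225°.
Successive gaps around the wheel: 180°, 180°.
Two hues 180° apart are complementary.

complementary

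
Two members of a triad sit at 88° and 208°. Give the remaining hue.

A triad spaces three hues 120° apart.
The full set is {88°, 208°, 328°}.

328°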